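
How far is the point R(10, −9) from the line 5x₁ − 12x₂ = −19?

177/13

The normal to the line is n = (5, −12) with |n| = 13.
|n·R − (-19)| = |158 − (-19)| = 177, so the distance is 177/13.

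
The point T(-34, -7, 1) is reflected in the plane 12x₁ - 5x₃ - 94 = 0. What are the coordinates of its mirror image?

With n = (12, 0, -5), the signed offset is (n·T − 94)/|n|² = -507/169 = -3.
T' = T − 2t·n = (-34, -7, 1) − (-6)·(12, 0, -5) = (38, -7, -29).

(38, -7, -29)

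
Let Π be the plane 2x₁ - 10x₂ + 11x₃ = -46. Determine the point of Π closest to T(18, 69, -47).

The perpendicular from T has direction n = (2, -10, 11): r = (18, 69, -47) + t(2, -10, 11).
Substitute into the plane: n·(T + tn) = -46 gives -1171 + 225t = -46, so t = 5.
Foot = (18, 69, -47) + 5·(2, -10, 11) = (28, 19, 8).

(28, 19, 8)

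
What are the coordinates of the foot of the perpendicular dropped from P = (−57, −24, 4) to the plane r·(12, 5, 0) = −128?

The perpendicular from P has direction n = (12, 5, 0): r = (−57, −24, 4) + μ(12, 5, 0).
Substitute into the plane: n·(P + μn) = -128 gives -804 + 169μ = -128, so μ = 4.
Foot = (−57, −24, 4) + 4·(12, 5, 0) = (−9, −4, 4).

(-9, -4, 4)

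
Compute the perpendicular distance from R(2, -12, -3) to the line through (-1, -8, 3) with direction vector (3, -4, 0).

6

Direction vector d = (3, -4, 0).
AP = (3, -4, -6), and AP × d = (-24, -18, 0).
|AP × d|² = 900 and |d|² = 25, so the distance is √(900/25) = √36 = 6.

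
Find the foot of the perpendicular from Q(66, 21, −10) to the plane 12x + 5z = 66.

(18, 21, -30)

n = (12, 0, 5), |n|² = 169, and n·Q − 66 = 676.
t = 676/169 = 4, so the foot is Q − t·n = (66, 21, −10) − 4·(12, 0, 5) = (18, 21, −30).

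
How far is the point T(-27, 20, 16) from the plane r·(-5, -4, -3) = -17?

Normal vector n = (-5, -4, -3), and n·(-27, 20, 16) - (-17) = 24.
|n| = √(25 + 16 + 9) = 5√2, so the distance is |24|/(5√2) = 12√2/5.

12√2/5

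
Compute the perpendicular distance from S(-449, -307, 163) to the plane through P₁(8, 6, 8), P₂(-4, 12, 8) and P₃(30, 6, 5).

P₁P₂ = (-12, 6, 0) and P₁P₃ = (22, 0, -3), so a normal is n = P₁P₂ × P₁P₃ = (-18, -36, -132).
Then n·(-449, -307, 163) - (-1416) = -966.
|n| = √(324 + 1296 + 17424) = 138, so the distance is |-966|/138 = 7.

7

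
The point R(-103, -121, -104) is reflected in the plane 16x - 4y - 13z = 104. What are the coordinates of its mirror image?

With n = (16, -4, -13), the signed offset is (n·R − 104)/|n|² = 84/441 = 4/21.
R' = R − 2t·n = (-103, -121, -104) − (8/21)·(16, -4, -13) = (-2291/21, -2509/21, -2080/21).

(-2291/21, -2509/21, -2080/21)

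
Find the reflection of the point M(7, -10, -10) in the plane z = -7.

(7, -10, -4)

n = (0, 0, 1), |n|² = 1, n·M − (-7) = -3, so t = -3/1 = -3.
Foot F = M − (-3)·n = (7, -10, -7); the reflection is 2F − M = (7, -10, -4).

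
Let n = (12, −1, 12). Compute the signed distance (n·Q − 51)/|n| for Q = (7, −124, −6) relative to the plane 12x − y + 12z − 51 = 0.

n·Q − 51 = 85.
|n| = 17, so the signed distance is 85/17 = 5.

5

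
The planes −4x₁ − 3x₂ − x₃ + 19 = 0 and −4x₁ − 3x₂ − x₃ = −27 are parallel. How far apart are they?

Both planes have normal n = (−4, −3, −1), |n| = √26. Any point on the first plane is at distance |(-27) − (-19)|/|n| = 8/√26 from the second.

8/√26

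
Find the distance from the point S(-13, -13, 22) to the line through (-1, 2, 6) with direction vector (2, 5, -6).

Direction vector d = (2, 5, -6).
AP = (-12, -15, 16), and AP × d = (10, -40, -30).
|AP × d|² = 2600 and |d|² = 65, so the distance is √(2600/65) = √40 = 2√10.

2√10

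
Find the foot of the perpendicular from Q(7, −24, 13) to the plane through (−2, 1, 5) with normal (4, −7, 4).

(-5, -3, 1)

The perpendicular from Q has direction n = (4, −7, 4): r = (7, −24, 13) + μ(4, −7, 4).
Substitute into the plane: n·(Q + μn) = 5 gives 248 + 81μ = 5, so μ = -3.
Foot = (7, −24, 13) + (-3)·(4, −7, 4) = (−5, −3, 1).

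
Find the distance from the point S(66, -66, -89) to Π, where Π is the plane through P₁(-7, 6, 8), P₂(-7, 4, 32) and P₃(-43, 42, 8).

P₁P₂ = (0, -2, 24) and P₁P₃ = (-36, 36, 0), so a normal is n = P₁P₂ × P₁P₃ = (-864, -864, -72).
Then n·(66, -66, -89) - 288 = 6120.
|n| = √(746496 + 746496 + 5184) = 1224, so the distance is |6120|/1224 = 5.

5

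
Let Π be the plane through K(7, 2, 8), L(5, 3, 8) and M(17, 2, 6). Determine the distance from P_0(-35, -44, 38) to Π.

KL = (-2, 1, 0) and KM = (10, 0, -2), so a normal is n = KL × KM = (-2, -4, -10).
Then n·(-35, -44, 38) - (-102) = -32.
|n| = √(4 + 16 + 100) = 2√30, so the distance is |-32|/(2√30) = 16/√30.

16/√30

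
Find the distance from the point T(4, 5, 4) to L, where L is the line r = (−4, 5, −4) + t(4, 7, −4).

8√2

Direction vector d = (4, 7, −4).
AP = (8, 0, 8); AP·d = 0, |AP|² = 128, |d|² = 81.
distance² = |AP|² − (AP·d)²/|d|² = 128 − 0/81 = 128, so the distance is 8√2.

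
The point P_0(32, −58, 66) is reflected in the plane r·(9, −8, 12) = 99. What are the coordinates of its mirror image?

With n = (9, −8, 12), the signed offset is (n·P_0 − 99)/|n|² = 1445/289 = 5.
P_0' = P_0 − 2t·n = (32, −58, 66) − 10·(9, −8, 12) = (−58, 22, −54).

(-58, 22, -54)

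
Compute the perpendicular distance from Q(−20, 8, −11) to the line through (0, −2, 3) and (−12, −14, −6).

A direction vector is d = (−12, −12, −9).
AP = (−20, 10, −14); AP·d = 246, |AP|² = 696, |d|² = 369.
distance² = |AP|² − (AP·d)²/|d|² = 696 − 60516/369 = 532, so the distance is 2√133.

2√133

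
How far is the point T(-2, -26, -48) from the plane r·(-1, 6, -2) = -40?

18/√41

n = (-1, 6, -2); n·P − (-40) = -18; |n| = √41; distance = 18/√41 = 18√41/41.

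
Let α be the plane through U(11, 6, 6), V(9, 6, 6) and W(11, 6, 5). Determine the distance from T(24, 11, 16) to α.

UV = (-2, 0, 0) and UW = (0, 0, -1), so a normal is n = UV × UW = (0, -2, 0).
Then n·(24, 11, 16) - (-12) = -10.
|n| = √(0 + 4 + 0) = 2, so the distance is |-10|/2 = 5.

5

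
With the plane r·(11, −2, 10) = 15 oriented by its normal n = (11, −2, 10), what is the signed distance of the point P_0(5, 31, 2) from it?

n·P_0 − 15 = -2.
|n| = 15, so the signed distance is -2/15.

-2/15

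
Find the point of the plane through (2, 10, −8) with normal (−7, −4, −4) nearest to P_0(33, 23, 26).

n = (−7, −4, −4), |n|² = 81, and n·P_0 − (-22) = -405.
t = -405/81 = -5, so the foot is P_0 − t·n = (33, 23, 26) − (-5)·(−7, −4, −4) = (−2, 3, 6).

(-2, 3, 6)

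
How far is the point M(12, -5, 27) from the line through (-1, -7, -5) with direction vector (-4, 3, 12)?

Direction vector d = (-4, 3, 12).
AP = (13, 2, 32); AP·d = 338, |AP|² = 1197, |d|² = 169.
distance² = |AP|² − (AP·d)²/|d|² = 1197 − 114244/169 = 521, so the distance is √521.

√521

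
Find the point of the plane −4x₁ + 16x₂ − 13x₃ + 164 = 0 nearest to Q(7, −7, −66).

The perpendicular from Q has direction n = (−4, 16, −13): r = (7, −7, −66) + λ(−4, 16, −13).
Substitute into the plane: n·(Q + λn) = -164 gives 718 + 441λ = -164, so λ = -2.
Foot = (7, −7, −66) + (-2)·(−4, 16, −13) = (15, −39, −40).

(15, -39, -40)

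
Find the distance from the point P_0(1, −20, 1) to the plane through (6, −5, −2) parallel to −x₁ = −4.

5

Parallel planes share the normal n = (−1, 0, 0); since (6, −5, −2) lies on the plane, its equation is −x₁ = -6.
d = |(-1)·1 − (-6)| / √(1 + 0 + 0) = |5| / 1 = 5.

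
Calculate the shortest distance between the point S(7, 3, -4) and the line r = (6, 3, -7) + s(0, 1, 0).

√10

Direction vector d = (0, 1, 0).
AP = (1, 0, 3); AP·d = 0, |AP|² = 10, |d|² = 1.
distance² = |AP|² − (AP·d)²/|d|² = 10 − 0/1 = 10, so the distance is √10.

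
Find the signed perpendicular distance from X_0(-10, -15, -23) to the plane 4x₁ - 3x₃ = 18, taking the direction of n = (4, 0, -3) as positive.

n·X_0 − 18 = 11.
|n| = 5, so the signed distance is 11/5.

11/5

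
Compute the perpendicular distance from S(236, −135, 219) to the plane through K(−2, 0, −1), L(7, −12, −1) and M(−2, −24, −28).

KL = (9, −12, 0) and KM = (0, −24, −27), so a normal is n = KL × KM = (324, 243, −216).
Then n·(236, −135, 219) − (−432) = −3213.
|n| = √(104976 + 59049 + 46656) = 459, so the distance is |-3213|/459 = 7.

7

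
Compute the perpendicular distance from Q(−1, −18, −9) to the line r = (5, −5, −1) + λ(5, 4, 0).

Direction vector d = (5, 4, 0).
AP = (−6, −13, −8); AP·d = -82, |AP|² = 269, |d|² = 41.
distance² = |AP|² − (AP·d)²/|d|² = 269 − 6724/41 = 105, so the distance is √105.

√105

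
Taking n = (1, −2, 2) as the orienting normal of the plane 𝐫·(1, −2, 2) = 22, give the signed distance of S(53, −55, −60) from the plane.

7

n·S − 22 = 21.
|n| = 3, so the signed distance is 21/3 = 7.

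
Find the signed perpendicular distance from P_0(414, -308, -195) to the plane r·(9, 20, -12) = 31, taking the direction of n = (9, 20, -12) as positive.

-5

n·P_0 − 31 = -125.
|n| = 25, so the signed distance is -125/25 = -5.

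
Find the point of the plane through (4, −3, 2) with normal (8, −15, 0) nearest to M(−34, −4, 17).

The perpendicular from M has direction n = (8, −15, 0): r = (−34, −4, 17) + λ(8, −15, 0).
Substitute into the plane: n·(M + λn) = 77 gives -212 + 289λ = 77, so λ = 1.
Foot = (−34, −4, 17) + 1·(8, −15, 0) = (−26, −19, 17).

(-26, -19, 17)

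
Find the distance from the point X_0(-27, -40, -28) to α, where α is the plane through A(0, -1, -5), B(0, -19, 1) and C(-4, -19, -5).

27/11

AB = (0, -18, 6) and AC = (-4, -18, 0), so a normal is n = AB × AC = (108, -24, -72).
Then n·(-27, -40, -28) - 384 = -324.
|n| = √(11664 + 576 + 5184) = 132, so the distance is |-324|/132 = 27/11.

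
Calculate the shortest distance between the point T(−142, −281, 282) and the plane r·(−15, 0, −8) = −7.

d = |(-15)·(-142) + (-8)·282 − (-7)| / √(225 + 0 + 64) = |-119| / 17 = 7.

7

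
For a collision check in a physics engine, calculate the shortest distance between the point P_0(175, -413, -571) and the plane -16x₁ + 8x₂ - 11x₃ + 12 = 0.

Normal vector n = (-16, 8, -11), and n·(175, -413, -571) - (-12) = 189.
|n| = √(256 + 64 + 121) = 21, so the distance is |189|/21 = 9.

9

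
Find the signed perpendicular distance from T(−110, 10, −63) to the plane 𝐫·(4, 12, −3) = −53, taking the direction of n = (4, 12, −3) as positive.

n·T − (-53) = -78.
|n| = 13, so the signed distance is -78/13 = -6.

-6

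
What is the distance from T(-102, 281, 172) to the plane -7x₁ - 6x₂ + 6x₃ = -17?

d = |(-7)·(-102) + (-6)·281 + 6·172 − (-17)| / √(49 + 36 + 36) = |77| / 11 = 7.

7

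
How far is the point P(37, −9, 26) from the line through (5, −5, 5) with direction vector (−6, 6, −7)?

14√2

Direction vector d = (−6, 6, −7).
AP = (32, −4, 21); AP·d = -363, |AP|² = 1481, |d|² = 121.
distance² = |AP|² − (AP·d)²/|d|² = 1481 − 131769/121 = 392, so the distance is 14√2.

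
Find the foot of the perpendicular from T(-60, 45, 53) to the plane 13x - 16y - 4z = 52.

(-8, -19, 37)

n = (13, -16, -4), |n|² = 441, and n·T − 52 = -1764.
t = -1764/441 = -4, so the foot is T − t·n = (-60, 45, 53) − (-4)·(13, -16, -4) = (-8, -19, 37).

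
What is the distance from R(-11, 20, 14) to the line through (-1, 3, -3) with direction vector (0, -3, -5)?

√134

Direction vector d = (0, -3, -5).
AP = (-10, 17, 17); AP·d = -136, |AP|² = 678, |d|² = 34.
distance² = |AP|² − (AP·d)²/|d|² = 678 − 18496/34 = 134, so the distance is √134.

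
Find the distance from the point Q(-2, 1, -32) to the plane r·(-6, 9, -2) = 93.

n = (-6, 9, -2); n·P − 93 = -8; |n| = 11; distance = 8/11.

8/11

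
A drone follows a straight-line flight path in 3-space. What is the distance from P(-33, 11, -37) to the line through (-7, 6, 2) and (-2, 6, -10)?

A direction vector is d = (5, 0, -12).
AP = (-26, 5, -39); AP·d = 338, |AP|² = 2222, |d|² = 169.
distance² = |AP|² − (AP·d)²/|d|² = 2222 − 114244/169 = 1546, so the distance is √1546.

√1546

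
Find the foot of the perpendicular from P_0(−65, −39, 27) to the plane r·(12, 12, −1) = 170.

(-5, 21, 22)

n = (12, 12, −1), |n|² = 289, and n·P_0 − 170 = -1445.
t = -1445/289 = -5, so the foot is P_0 − t·n = (−65, −39, 27) − (-5)·(12, 12, −1) = (−5, 21, 22).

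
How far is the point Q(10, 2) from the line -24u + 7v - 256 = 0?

482/25

d = |(-24)·10 + 7·2 − 256| / √(576 + 49) = |-482|/25 = 482/25.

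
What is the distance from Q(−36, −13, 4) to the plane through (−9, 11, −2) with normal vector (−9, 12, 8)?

3/17

The plane has equation n·(r − (−9, 11, −2)) = 0, i.e. n·r = 197.
n = (−9, 12, 8); n·P − 197 = 3; |n| = 17; distance = 3/17.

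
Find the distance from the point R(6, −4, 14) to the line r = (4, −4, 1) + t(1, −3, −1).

9√2

Direction vector d = (1, −3, −1).
AP = (2, 0, 13), and AP × d = (39, 15, −6).
|AP × d|² = 1782 and |d|² = 11, so the distance is √(1782/11) = √162 = 9√2.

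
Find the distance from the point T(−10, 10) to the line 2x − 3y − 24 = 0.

d = |2·(-10) + (-3)·10 − 24| / √(4 + 9) = |-74|/√13 = 74/√13.

74/√13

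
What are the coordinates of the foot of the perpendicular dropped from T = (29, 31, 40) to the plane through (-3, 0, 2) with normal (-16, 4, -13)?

(-3, 39, 14)

n = (-16, 4, -13), |n|² = 441, and n·T − 22 = -882.
t = -882/441 = -2, so the foot is T − t·n = (29, 31, 40) − (-2)·(-16, 4, -13) = (-3, 39, 14).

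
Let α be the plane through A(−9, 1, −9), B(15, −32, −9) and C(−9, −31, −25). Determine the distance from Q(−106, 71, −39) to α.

AB = (24, −33, 0) and AC = (0, −32, −16), so a normal is n = AB × AC = (528, 384, −768).
Then n·(−106, 71, −39) − 2544 = −1296.
|n| = √(278784 + 147456 + 589824) = 1008, so the distance is |-1296|/1008 = 9/7.

9/7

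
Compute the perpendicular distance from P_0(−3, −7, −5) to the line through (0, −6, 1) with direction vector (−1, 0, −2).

1

Direction vector d = (−1, 0, −2).
AP = (−3, −1, −6), and AP × d = (2, 0, −1).
|AP × d|² = 5 and |d|² = 5, so the distance is √(5/5) = √1 = 1.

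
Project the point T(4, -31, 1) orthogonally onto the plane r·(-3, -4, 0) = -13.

The perpendicular from T has direction n = (-3, -4, 0): r = (4, -31, 1) + μ(-3, -4, 0).
Substitute into the plane: n·(T + μn) = -13 gives 112 + 25μ = -13, so μ = -5.
Foot = (4, -31, 1) + (-5)·(-3, -4, 0) = (19, -11, 1).

(19, -11, 1)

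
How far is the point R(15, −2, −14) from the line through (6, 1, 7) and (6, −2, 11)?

3√34

A direction vector is d = (0, −3, 4).
AP = (9, −3, −21), and AP × d = (−75, −36, −27).
|AP × d|² = 7650 and |d|² = 25, so the distance is √(7650/25) = √306 = 3√34.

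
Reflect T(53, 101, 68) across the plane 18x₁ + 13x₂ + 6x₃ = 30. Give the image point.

With n = (18, 13, 6), the signed offset is (n·T − 30)/|n|² = 2645/529 = 5.
T' = T − 2t·n = (53, 101, 68) − 10·(18, 13, 6) = (−127, −29, 8).

(-127, -29, 8)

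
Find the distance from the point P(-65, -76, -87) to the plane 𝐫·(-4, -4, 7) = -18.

Normal vector n = (-4, -4, 7), and n·(-65, -76, -87) - (-18) = -27.
|n| = √(16 + 16 + 49) = 9, so the distance is |-27|/9 = 3.

3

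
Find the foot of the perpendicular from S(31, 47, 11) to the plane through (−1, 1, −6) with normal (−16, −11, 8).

(-1, 25, 27)

The perpendicular from S has direction n = (−16, −11, 8): r = (31, 47, 11) + t(−16, −11, 8).
Substitute into the plane: n·(S + tn) = -43 gives -925 + 441t = -43, so t = 2.
Foot = (31, 47, 11) + 2·(−16, −11, 8) = (−1, 25, 27).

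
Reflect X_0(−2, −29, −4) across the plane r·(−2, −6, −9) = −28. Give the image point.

(6, -5, 32)

n = (−2, −6, −9), |n|² = 121, n·X_0 − (-28) = 242, so t = 242/121 = 2.
Foot F = X_0 − 2·n = (2, −17, 14); the reflection is 2F − X_0 = (6, −5, 32).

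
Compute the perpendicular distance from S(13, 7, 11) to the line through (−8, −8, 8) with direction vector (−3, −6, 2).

Direction vector d = (−3, −6, 2).
AP = (21, 15, 3); AP·d = -147, |AP|² = 675, |d|² = 49.
distance² = |AP|² − (AP·d)²/|d|² = 675 − 21609/49 = 234, so the distance is 3√26.

3√26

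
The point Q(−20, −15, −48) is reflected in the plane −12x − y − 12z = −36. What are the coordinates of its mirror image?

n = (−12, −1, −12), |n|² = 289, n·Q − (-36) = 867, so t = 867/289 = 3.
Foot F = Q − 3·n = (16, −12, −12); the reflection is 2F − Q = (52, −9, 24).

(52, -9, 24)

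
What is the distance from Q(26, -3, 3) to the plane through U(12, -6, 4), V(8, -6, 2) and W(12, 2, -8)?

UV = (-4, 0, -2) and UW = (0, 8, -12), so a normal is n = UV × UW = (16, -48, -32).
Then n·(26, -3, 3) - 352 = 112.
|n| = √(256 + 2304 + 1024) = 16√14, so the distance is |112|/(16√14) = 7/√14.

7/√14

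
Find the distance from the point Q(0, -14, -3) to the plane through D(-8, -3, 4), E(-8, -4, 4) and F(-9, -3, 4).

7

DE = (0, -1, 0) and DF = (-1, 0, 0), so a normal is n = DE × DF = (0, 0, -1).
Then n·(0, -14, -3) - (-4) = 7.
|n| = √(0 + 0 + 1) = 1, so the distance is |7|/1 = 7.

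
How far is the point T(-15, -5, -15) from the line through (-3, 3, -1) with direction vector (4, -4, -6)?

Direction vector d = (4, -4, -6).
AP = (-12, -8, -14), and AP × d = (-8, -128, 80).
|AP × d|² = 22848 and |d|² = 68, so the distance is √(22848/68) = √336 = 4√21.

4√21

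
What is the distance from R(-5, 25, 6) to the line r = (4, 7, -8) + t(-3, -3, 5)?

3√62

Direction vector d = (-3, -3, 5).
AP = (-9, 18, 14), and AP × d = (132, 3, 81).
|AP × d|² = 23994 and |d|² = 43, so the distance is √(23994/43) = √558 = 3√62.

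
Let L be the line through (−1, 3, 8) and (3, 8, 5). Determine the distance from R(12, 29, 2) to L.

A direction vector is d = (4, 5, −3).
AP = (13, 26, −6); AP·d = 200, |AP|² = 881, |d|² = 50.
distance² = |AP|² − (AP·d)²/|d|² = 881 − 40000/50 = 81, so the distance is 9.

9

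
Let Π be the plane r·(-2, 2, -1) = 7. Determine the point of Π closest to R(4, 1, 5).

(0, 5, 3)

The perpendicular from R has direction n = (-2, 2, -1): r = (4, 1, 5) + μ(-2, 2, -1).
Substitute into the plane: n·(R + μn) = 7 gives -11 + 9μ = 7, so μ = 2.
Foot = (4, 1, 5) + 2·(-2, 2, -1) = (0, 5, 3).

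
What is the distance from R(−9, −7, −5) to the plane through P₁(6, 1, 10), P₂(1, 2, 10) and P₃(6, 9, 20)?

P₁P₂ = (−5, 1, 0) and P₁P₃ = (0, 8, 10), so a normal is n = P₁P₂ × P₁P₃ = (10, 50, −40).
n = (10, 50, −40); n·P − (-290) = 50; |n| = 10√42; distance = 50/(10√42) = 5/√42.

5/√42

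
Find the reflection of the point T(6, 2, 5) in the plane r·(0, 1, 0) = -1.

(6, -4, 5)

n = (0, 1, 0), |n|² = 1, n·T − (-1) = 3, so t = 3/1 = 3.
Foot F = T − 3·n = (6, -1, 5); the reflection is 2F − T = (6, -4, 5).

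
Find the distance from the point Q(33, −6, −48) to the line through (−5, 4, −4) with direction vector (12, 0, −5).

Direction vector d = (12, 0, −5).
AP = (38, −10, −44); AP·d = 676, |AP|² = 3480, |d|² = 169.
distance² = |AP|² − (AP·d)²/|d|² = 3480 − 456976/169 = 776, so the distance is 2√194.

2√194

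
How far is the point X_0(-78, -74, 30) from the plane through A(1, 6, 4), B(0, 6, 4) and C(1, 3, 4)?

26

AB = (-1, 0, 0) and AC = (0, -3, 0), so a normal is n = AB × AC = (0, 0, 3).
d = |3·30 − 12| / √(0 + 0 + 9) = |78| / 3 = 26.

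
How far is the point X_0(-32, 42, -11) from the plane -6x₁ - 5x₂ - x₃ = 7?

14/√62

Normal vector n = (-6, -5, -1), and n·(-32, 42, -11) - 7 = -14.
|n| = √(36 + 25 + 1) = √62, so the distance is |-14|/√62 = 14/√62.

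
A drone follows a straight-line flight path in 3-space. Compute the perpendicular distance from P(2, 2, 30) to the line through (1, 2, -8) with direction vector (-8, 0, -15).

Direction vector d = (-8, 0, -15).
AP = (1, 0, 38), and AP × d = (0, -289, 0).
|AP × d|² = 83521 and |d|² = 289, so the distance is √(83521/289) = √289 = 17.

17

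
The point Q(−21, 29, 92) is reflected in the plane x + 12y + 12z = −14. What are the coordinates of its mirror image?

n = (1, 12, 12), |n|² = 289, n·Q − (-14) = 1445, so t = 1445/289 = 5.
Foot F = Q − 5·n = (−26, −31, 32); the reflection is 2F − Q = (−31, −91, −28).

(-31, -91, -28)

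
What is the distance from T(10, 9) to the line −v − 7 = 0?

16

The normal to the line is n = (0, −1) with |n| = 1.
|n·T − 7| = |-9 − 7| = 16, so the distance is 16/1 = 16.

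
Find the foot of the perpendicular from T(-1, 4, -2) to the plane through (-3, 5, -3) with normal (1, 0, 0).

(-3, 4, -2)

n = (1, 0, 0), |n|² = 1, and n·T − (-3) = 2.
t = 2/1 = 2, so the foot is T − t·n = (-1, 4, -2) − 2·(1, 0, 0) = (-3, 4, -2).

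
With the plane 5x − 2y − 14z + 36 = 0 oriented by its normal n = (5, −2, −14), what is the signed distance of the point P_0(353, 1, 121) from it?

n·P_0 − (-36) = 105.
|n| = 15, so the signed distance is 105/15 = 7.

7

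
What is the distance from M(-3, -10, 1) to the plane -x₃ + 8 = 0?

7

Normal vector n = (0, 0, -1), and n·(-3, -10, 1) - (-8) = 7.
|n| = √(0 + 0 + 1) = 1, so the distance is |7|/1 = 7.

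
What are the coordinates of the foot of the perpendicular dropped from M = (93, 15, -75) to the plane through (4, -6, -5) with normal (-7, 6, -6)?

The perpendicular from M has direction n = (-7, 6, -6): r = (93, 15, -75) + λ(-7, 6, -6).
Substitute into the plane: n·(M + λn) = -34 gives -111 + 121λ = -34, so λ = 7/11.
Foot = (93, 15, -75) + (7/11)·(-7, 6, -6) = (974/11, 207/11, -867/11).

(974/11, 207/11, -867/11)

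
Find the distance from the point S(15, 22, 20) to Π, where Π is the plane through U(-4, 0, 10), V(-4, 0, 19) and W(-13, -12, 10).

UV = (0, 0, 9) and UW = (-9, -12, 0), so a normal is n = UV × UW = (108, -81, 0).
Then n·(15, 22, 20) - (-432) = 270.
|n| = √(11664 + 6561 + 0) = 135, so the distance is |270|/135 = 2.

2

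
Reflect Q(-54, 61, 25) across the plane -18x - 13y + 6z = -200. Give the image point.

(-18, 87, 13)

With n = (-18, -13, 6), the signed offset is (n·Q − (-200))/|n|² = 529/529 = 1.
Q' = Q − 2t·n = (-54, 61, 25) − 2·(-18, -13, 6) = (-18, 87, 13).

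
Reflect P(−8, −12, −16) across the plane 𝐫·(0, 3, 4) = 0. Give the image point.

n = (0, 3, 4), |n|² = 25, n·P − 0 = -100, so t = -100/25 = -4.
Foot F = P − (-4)·n = (−8, 0, 0); the reflection is 2F − P = (−8, 12, 16).

(-8, 12, 16)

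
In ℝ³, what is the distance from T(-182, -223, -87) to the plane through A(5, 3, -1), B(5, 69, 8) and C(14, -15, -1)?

4

AB = (0, 66, 9) and AC = (9, -18, 0), so a normal is n = AB × AC = (162, 81, -594).
d = |162·(-182) + 81·(-223) + (-594)·(-87) − 1647| / √(26244 + 6561 + 352836) = |2484| / 621 = 4.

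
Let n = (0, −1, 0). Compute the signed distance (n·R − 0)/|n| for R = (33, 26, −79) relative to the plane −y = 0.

-26

n·R − 0 = -26.
|n| = 1, so the signed distance is -26/1 = -26.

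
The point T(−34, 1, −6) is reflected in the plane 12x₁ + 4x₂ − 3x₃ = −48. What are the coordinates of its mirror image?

(14, 17, -18)

With n = (12, 4, −3), the signed offset is (n·T − (-48))/|n|² = -338/169 = -2.
T' = T − 2t·n = (−34, 1, −6) − (-4)·(12, 4, −3) = (14, 17, −18).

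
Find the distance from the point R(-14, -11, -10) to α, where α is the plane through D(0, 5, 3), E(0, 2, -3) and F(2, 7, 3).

DE = (0, -3, -6) and DF = (2, 2, 0), so a normal is n = DE × DF = (12, -12, 6).
Then n·(-14, -11, -10) - (-42) = -54.
|n| = √(144 + 144 + 36) = 18, so the distance is |-54|/18 = 3.

3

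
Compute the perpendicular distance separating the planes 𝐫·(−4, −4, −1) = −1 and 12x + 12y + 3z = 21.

Divide the second equation by -3 to match normals: −4x − 4y − z = -7.
With common normal n = (−4, −4, −1) (|n| = √33), the distance is |(-1) − (-7)|/|n| = 6/√33.

2√33/11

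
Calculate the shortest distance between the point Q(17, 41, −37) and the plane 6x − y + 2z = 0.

13√41/41

Normal vector n = (6, −1, 2), and n·(17, 41, −37) − 0 = −13.
|n| = √(36 + 1 + 4) = √41, so the distance is |-13|/√41 = 13/√41.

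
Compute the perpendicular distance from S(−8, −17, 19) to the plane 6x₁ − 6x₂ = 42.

√2

Normal vector n = (6, −6, 0), and n·(−8, −17, 19) − 42 = 12.
|n| = √(36 + 36 + 0) = 6√2, so the distance is |12|/(6√2) = √2.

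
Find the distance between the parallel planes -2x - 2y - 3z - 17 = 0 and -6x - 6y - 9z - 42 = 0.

Divide the second equation by 3 to match normals: -2x - 2y - 3z = 14.
With common normal n = (-2, -2, -3) (|n| = √17), the distance is |17 − 14|/|n| = 3/√17.

3√17/17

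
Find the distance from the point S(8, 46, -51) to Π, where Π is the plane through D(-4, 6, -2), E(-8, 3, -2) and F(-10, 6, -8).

DE = (-4, -3, 0) and DF = (-6, 0, -6), so a normal is n = DE × DF = (18, -24, -18).
d = |18·8 + (-24)·46 + (-18)·(-51) − (-180)| / √(324 + 576 + 324) = |138| / (6√34) = 23/√34.

23/√34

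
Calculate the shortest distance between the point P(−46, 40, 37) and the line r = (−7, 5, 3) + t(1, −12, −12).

√1301

Direction vector d = (1, −12, −12).
AP = (−39, 35, 34), and AP × d = (−12, −434, 433).
|AP × d|² = 375989 and |d|² = 289, so the distance is √(375989/289) = √1301.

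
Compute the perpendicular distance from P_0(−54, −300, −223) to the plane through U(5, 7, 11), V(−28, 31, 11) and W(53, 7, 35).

UV = (−33, 24, 0) and UW = (48, 0, 24), so a normal is n = UV × UW = (576, 792, −1152).
d = |576·(-54) + 792·(-300) + (-1152)·(-223) − (-4248)| / √(331776 + 627264 + 1327104) = |-7560| / 1512 = 5.

5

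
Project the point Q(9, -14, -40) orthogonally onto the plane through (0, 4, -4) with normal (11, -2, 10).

n = (11, -2, 10), |n|² = 225, and n·Q − (-48) = -225.
t = -225/225 = -1, so the foot is Q − t·n = (9, -14, -40) − (-1)·(11, -2, 10) = (20, -16, -30).

(20, -16, -30)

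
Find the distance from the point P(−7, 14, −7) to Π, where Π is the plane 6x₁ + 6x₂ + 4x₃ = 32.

9/√22

Normal vector n = (6, 6, 4), and n·(−7, 14, −7) − 32 = −18.
|n| = √(36 + 36 + 16) = 2√22, so the distance is |-18|/(2√22) = 9/√22.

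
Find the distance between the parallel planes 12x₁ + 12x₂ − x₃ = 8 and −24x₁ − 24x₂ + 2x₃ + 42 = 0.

13/17

Divide the second equation by -2 to match normals: 12x₁ + 12x₂ − x₃ = 21.
Both planes have normal n = (12, 12, −1), |n| = 17. Any point on the first plane is at distance |21 − 8|/|n| = 13/17 from the second.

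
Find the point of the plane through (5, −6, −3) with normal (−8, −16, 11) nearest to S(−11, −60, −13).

n = (−8, −16, 11), |n|² = 441, and n·S − 23 = 882.
t = 882/441 = 2, so the foot is S − t·n = (−11, −60, −13) − 2·(−8, −16, 11) = (5, −28, −35).

(5, -28, -35)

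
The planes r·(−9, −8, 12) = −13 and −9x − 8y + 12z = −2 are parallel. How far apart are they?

With common normal n = (−9, −8, 12) (|n| = 17), the distance is |(-13) − (-2)|/|n| = 11/17.

11/17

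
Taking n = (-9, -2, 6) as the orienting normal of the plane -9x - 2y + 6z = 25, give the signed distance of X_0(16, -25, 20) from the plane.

1/11

n·X_0 − 25 = 1.
|n| = 11, so the signed distance is 1/11.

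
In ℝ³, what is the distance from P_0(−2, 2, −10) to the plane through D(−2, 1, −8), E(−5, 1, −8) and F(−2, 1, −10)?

1

DE = (−3, 0, 0) and DF = (0, 0, −2), so a normal is n = DE × DF = (0, −6, 0).
Then n·(−2, 2, −10) − (−6) = −6.
|n| = √(0 + 36 + 0) = 6, so the distance is |-6|/6 = 1.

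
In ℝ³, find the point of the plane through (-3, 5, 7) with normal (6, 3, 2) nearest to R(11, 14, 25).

The perpendicular from R has direction n = (6, 3, 2): r = (11, 14, 25) + t(6, 3, 2).
Substitute into the plane: n·(R + tn) = 11 gives 158 + 49t = 11, so t = -3.
Foot = (11, 14, 25) + (-3)·(6, 3, 2) = (-7, 5, 19).

(-7, 5, 19)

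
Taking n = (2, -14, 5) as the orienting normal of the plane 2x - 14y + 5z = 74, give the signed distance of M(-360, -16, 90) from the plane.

-8

n·M − 74 = -120.
|n| = 15, so the signed distance is -120/15 = -8.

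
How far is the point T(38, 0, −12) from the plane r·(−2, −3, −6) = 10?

Normal vector n = (−2, −3, −6), and n·(38, 0, −12) − 10 = −14.
|n| = √(4 + 9 + 36) = 7, so the distance is |-14|/7 = 2.

2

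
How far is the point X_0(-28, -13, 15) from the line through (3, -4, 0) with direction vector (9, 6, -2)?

√178

Direction vector d = (9, 6, -2).
AP = (-31, -9, 15), and AP × d = (-72, 73, -105).
|AP × d|² = 21538 and |d|² = 121, so the distance is √(21538/121) = √178.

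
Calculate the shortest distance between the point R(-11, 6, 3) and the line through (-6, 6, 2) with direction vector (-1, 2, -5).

Direction vector d = (-1, 2, -5).
AP = (-5, 0, 1); AP·d = 0, |AP|² = 26, |d|² = 30.
distance² = |AP|² − (AP·d)²/|d|² = 26 − 0/30 = 26, so the distance is √26.

√26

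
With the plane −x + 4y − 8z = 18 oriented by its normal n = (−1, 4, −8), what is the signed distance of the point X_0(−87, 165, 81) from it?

9

n·X_0 − 18 = 81.
|n| = 9, so the signed distance is 81/9 = 9.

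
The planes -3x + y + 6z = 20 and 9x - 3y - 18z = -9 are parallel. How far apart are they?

17√46/46

Divide the second equation by -3 to match normals: -3x + y + 6z = 3.
Both planes have normal n = (-3, 1, 6), |n| = √46. Any point on the first plane is at distance |3 − 20|/|n| = 17/√46 from the second.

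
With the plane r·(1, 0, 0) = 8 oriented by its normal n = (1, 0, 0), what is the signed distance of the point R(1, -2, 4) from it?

-7

n·R − 8 = -7.
|n| = 1, so the signed distance is -7/1 = -7.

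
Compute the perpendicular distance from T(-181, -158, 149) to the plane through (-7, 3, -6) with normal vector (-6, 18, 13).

7

The plane has equation n·(r − (-7, 3, -6)) = 0, i.e. n·r = 18.
d = |(-6)·(-181) + 18·(-158) + 13·149 − 18| / √(36 + 324 + 169) = |161| / 23 = 7.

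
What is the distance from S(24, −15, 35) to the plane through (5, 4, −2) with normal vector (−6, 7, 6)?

25/11

The plane has equation n·(r − (5, 4, −2)) = 0, i.e. n·r = -14.
Then n·(24, −15, 35) − (−14) = −25.
|n| = √(36 + 49 + 36) = 11, so the distance is |-25|/11 = 25/11.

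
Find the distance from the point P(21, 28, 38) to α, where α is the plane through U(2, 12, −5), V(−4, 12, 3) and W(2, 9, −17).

1

UV = (−6, 0, 8) and UW = (0, −3, −12), so a normal is n = UV × UW = (24, −72, 18).
n = (24, −72, 18); n·P − (-906) = 78; |n| = 78; distance = 78/78 = 1.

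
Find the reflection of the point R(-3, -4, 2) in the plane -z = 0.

(-3, -4, -2)

With n = (0, 0, -1), the signed offset is (n·R − 0)/|n|² = -2/1 = -2.
R' = R − 2t·n = (-3, -4, 2) − (-4)·(0, 0, -1) = (-3, -4, -2).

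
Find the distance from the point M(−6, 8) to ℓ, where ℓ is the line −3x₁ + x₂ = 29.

d = |(-3)·(-6) + 1·8 − 29| / √(9 + 1) = |-3|/√10 = 3/√10.

3/√10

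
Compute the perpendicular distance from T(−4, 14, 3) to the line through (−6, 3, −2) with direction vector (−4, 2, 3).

Direction vector d = (−4, 2, 3).
AP = (2, 11, 5); AP·d = 29, |AP|² = 150, |d|² = 29.
distance² = |AP|² − (AP·d)²/|d|² = 150 − 841/29 = 121, so the distance is 11.

11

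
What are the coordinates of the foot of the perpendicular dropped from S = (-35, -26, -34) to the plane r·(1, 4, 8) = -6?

(-30, -6, 6)

n = (1, 4, 8), |n|² = 81, and n·S − (-6) = -405.
t = -405/81 = -5, so the foot is S − t·n = (-35, -26, -34) − (-5)·(1, 4, 8) = (-30, -6, 6).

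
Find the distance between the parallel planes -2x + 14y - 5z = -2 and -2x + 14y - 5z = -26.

8/5

Both planes have normal n = (-2, 14, -5), |n| = 15. Any point on the first plane is at distance |(-26) − (-2)|/|n| = 24/15 = 8/5 from the second.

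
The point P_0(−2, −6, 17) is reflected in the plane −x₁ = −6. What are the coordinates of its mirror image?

With n = (−1, 0, 0), the signed offset is (n·P_0 − (-6))/|n|² = 8/1 = 8.
P_0' = P_0 − 2t·n = (−2, −6, 17) − 16·(−1, 0, 0) = (14, −6, 17).

(14, -6, 17)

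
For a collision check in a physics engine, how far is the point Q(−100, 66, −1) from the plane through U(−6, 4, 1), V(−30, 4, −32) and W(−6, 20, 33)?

26/21

UV = (−24, 0, −33) and UW = (0, 16, 32), so a normal is n = UV × UW = (528, 768, −384).
Then n·(−100, 66, −1) − (−480) = −1248.
|n| = √(278784 + 589824 + 147456) = 1008, so the distance is |-1248|/1008 = 26/21.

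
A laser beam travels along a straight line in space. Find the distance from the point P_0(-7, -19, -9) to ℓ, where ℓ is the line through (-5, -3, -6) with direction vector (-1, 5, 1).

Direction vector d = (-1, 5, 1).
AP = (-2, -16, -3), and AP × d = (-1, 5, -26).
|AP × d|² = 702 and |d|² = 27, so the distance is √(702/27) = √26.

√26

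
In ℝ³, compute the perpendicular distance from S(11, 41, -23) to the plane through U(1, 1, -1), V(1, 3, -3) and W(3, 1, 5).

12√11/11

UV = (0, 2, -2) and UW = (2, 0, 6), so a normal is n = UV × UW = (12, -4, -4).
n = (12, -4, -4); n·P − 12 = 48; |n| = 4√11; distance = 48/(4√11) = 12√11/11.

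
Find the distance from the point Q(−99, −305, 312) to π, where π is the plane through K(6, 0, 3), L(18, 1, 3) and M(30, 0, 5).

9

KL = (12, 1, 0) and KM = (24, 0, 2), so a normal is n = KL × KM = (2, −24, −24).
Then n·(−99, −305, 312) − (−60) = −306.
|n| = √(4 + 576 + 576) = 34, so the distance is |-306|/34 = 9.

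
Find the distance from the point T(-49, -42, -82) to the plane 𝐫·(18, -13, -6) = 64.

n = (18, -13, -6); n·P − 64 = 92; |n| = 23; distance = 92/23 = 4.

4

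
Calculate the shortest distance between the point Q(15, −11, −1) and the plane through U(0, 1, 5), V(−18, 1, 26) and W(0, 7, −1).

UV = (−18, 0, 21) and UW = (0, 6, −6), so a normal is n = UV × UW = (−126, −108, −108).
Then n·(15, −11, −1) − (−648) = 54.
|n| = √(15876 + 11664 + 11664) = 198, so the distance is |54|/198 = 3/11.

3/11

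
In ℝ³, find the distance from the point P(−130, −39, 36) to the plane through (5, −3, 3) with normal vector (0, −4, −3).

9

The plane has equation n·(r − (5, −3, 3)) = 0, i.e. n·r = 3.
Then n·(−130, −39, 36) − 3 = 45.
|n| = √(0 + 16 + 9) = 5, so the distance is |45|/5 = 9.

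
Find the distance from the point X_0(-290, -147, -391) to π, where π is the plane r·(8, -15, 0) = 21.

8

n = (8, -15, 0); n·P − 21 = -136; |n| = 17; distance = 136/17 = 8.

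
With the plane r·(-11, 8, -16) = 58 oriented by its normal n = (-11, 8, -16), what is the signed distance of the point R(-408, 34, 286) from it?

n·R − 58 = 126.
|n| = 21, so the signed distance is 126/21 = 6.

6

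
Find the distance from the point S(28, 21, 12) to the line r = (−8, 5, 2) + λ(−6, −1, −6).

22

Direction vector d = (−6, −1, −6).
AP = (36, 16, 10), and AP × d = (−86, 156, 60).
|AP × d|² = 35332 and |d|² = 73, so the distance is √(35332/73) = √484 = 22.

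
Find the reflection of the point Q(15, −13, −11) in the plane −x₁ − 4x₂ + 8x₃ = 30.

(13, -21, 5)

With n = (−1, −4, 8), the signed offset is (n·Q − 30)/|n|² = -81/81 = -1.
Q' = Q − 2t·n = (15, −13, −11) − (-2)·(−1, −4, 8) = (13, −21, 5).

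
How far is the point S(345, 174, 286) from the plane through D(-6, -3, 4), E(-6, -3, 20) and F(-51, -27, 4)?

9

DE = (0, 0, 16) and DF = (-45, -24, 0), so a normal is n = DE × DF = (384, -720, 0).
d = |384·345 + (-720)·174 − (-144)| / √(147456 + 518400 + 0) = |7344| / 816 = 9.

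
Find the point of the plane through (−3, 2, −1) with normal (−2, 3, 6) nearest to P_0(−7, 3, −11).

n = (−2, 3, 6), |n|² = 49, and n·P_0 − 6 = -49.
t = -49/49 = -1, so the foot is P_0 − t·n = (−7, 3, −11) − (-1)·(−2, 3, 6) = (−9, 6, −5).

(-9, 6, -5)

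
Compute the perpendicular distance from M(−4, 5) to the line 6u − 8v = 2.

d = |6·(-4) + (-8)·5 − 2| / √(36 + 64) = |-66|/10 = 33/5.

33/5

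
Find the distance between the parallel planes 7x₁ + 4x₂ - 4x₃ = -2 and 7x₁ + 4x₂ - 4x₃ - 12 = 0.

Both planes have normal n = (7, 4, -4), |n| = 9. Any point on the first plane is at distance |12 − (-2)|/|n| = 14/9 from the second.

14/9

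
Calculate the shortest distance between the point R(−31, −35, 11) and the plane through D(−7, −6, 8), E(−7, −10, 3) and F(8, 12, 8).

DE = (0, −4, −5) and DF = (15, 18, 0), so a normal is n = DE × DF = (90, −75, 60).
d = |90·(-31) + (-75)·(-35) + 60·11 − 300| / √(8100 + 5625 + 3600) = |195| / (15√77) = 13/√77.

13√77/77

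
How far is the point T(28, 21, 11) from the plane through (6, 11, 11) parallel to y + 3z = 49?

Parallel planes share the normal n = (0, 1, 3); since (6, 11, 11) lies on the plane, its equation is y + 3z = 44.
Then n·(28, 21, 11) − 44 = 10.
|n| = √(0 + 1 + 9) = √10, so the distance is |10|/√10 = √10.

√10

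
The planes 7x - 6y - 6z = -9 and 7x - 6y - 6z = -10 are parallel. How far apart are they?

1/11

Both planes have normal n = (7, -6, -6), |n| = 11. Any point on the first plane is at distance |(-10) − (-9)|/|n| = 1/11 from the second.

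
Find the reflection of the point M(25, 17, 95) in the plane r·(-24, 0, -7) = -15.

(-71, 17, 67)

With n = (-24, 0, -7), the signed offset is (n·M − (-15))/|n|² = -1250/625 = -2.
M' = M − 2t·n = (25, 17, 95) − (-4)·(-24, 0, -7) = (-71, 17, 67).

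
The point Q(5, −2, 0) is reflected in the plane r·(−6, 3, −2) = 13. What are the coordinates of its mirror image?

(-7, 4, -4)

With n = (−6, 3, −2), the signed offset is (n·Q − 13)/|n|² = -49/49 = -1.
Q' = Q − 2t·n = (5, −2, 0) − (-2)·(−6, 3, −2) = (−7, 4, −4).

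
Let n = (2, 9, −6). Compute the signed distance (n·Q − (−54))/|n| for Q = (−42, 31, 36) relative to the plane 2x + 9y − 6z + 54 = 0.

3

n·Q − (-54) = 33.
|n| = 11, so the signed distance is 33/11 = 3.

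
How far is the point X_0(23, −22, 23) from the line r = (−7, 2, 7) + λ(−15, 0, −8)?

Direction vector d = (−15, 0, −8).
AP = (30, −24, 16), and AP × d = (192, 0, −360).
|AP × d|² = 166464 and |d|² = 289, so the distance is √(166464/289) = √576 = 24.

24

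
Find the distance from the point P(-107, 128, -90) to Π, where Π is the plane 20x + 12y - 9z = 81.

5

Normal vector n = (20, 12, -9), and n·(-107, 128, -90) - 81 = 125.
|n| = √(400 + 144 + 81) = 25, so the distance is |125|/25 = 5.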